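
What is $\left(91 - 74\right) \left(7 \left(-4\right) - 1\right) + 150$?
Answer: $-343$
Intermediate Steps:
$\left(91 - 74\right) \left(7 \left(-4\right) - 1\right) + 150 = \left(91 - 74\right) \left(-28 - 1\right) + 150 = 17 \left(-29\right) + 150 = -493 + 150 = -343$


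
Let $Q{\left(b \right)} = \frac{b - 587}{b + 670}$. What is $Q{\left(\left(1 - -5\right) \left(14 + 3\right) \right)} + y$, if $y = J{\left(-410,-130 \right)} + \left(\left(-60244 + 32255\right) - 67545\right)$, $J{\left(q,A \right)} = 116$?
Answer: $- \frac{73663181}{772} \approx -95419.0$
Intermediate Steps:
$Q{\left(b \right)} = \frac{-587 + b}{670 + b}$
$y = -95418$ ($y = 116 + \left(\left(-60244 + 32255\right) - 67545\right) = 116 - 95534 = -95418$)
$Q{\left(\left(1 - -5\right) \left(14 + 3\right) \right)} + y = \frac{-587 + \left(1 - -5\right) \left(14 + 3\right)}{670 + \left(1 - -5\right) \left(14 + 3\right)} - 95418 = \frac{-587 + \left(1 + 5\right) 17}{670 + \left(1 + 5\right) 17} - 95418 = \frac{-587 + 6 \cdot 17}{670 + 6 \cdot 17} - 95418 = \frac{-587 + 102}{670 + 102} - 95418 = \frac{1}{772} \left(-485\right) - 95418 = - \frac{485}{772} - 95418 = - \frac{73663181}{772}$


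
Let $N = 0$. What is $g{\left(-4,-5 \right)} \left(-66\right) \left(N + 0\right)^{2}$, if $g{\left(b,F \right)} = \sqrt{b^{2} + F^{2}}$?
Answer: $0$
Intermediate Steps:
$g{\left(b,F \right)} = \sqrt{F^{2} + b^{2}}$
$g{\left(-4,-5 \right)} \left(-66\right) \left(N + 0\right)^{2} = \sqrt{\left(-5\right)^{2} + \left(-4\right)^{2}} \left(-66\right) \left(0 + 0\right)^{2} = \sqrt{25 + 16} \left(-66\right) 0^{2} = \sqrt{41} \left(-66\right) 0 = - 66 \sqrt{41} \cdot 0 = 0$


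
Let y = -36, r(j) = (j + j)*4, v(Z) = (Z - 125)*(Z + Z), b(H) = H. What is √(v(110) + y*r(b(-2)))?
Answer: 2*I*√681 ≈ 52.192*I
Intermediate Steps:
v(Z) = 2*Z*(-125 + Z) (v(Z) = (-125 + Z)*(2*Z) = 2*Z*(-125 + Z))
r(j) = 8*j (r(j) = (2*j)*4 = 8*j)
√(v(110) + y*r(b(-2))) = √(2*110*(-125 + 110) - 288*(-2)) = √(2*110*(-15) - 36*(-16)) = √(-3300 + 576) = √(-2724) = 2*I*√681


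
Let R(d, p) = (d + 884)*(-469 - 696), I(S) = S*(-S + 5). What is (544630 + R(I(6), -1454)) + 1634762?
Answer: 1156522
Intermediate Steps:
I(S) = S*(5 - S)
R(d, p) = -1029860 - 1165*d (R(d, p) = (884 + d)*(-1165) = -1029860 - 1165*d)
(544630 + R(I(6), -1454)) + 1634762 = (544630 + (-1029860 - 6990*(5 - 1*6))) + 1634762 = (544630 + (-1029860 - 6990*(5 - 6))) + 1634762 = (544630 + (-1029860 - 6990*(-1))) + 1634762 = (544630 + (-1029860 - 1165*(-6))) + 1634762 = (544630 + (-1029860 + 6990)) + 1634762 = (544630 - 1022870) + 1634762 = -478240 + 1634762 = 1156522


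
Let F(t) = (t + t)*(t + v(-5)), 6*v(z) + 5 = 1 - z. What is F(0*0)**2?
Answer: 0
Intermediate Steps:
v(z) = -2/3 - z/6 (v(z) = -5/6 + (1 - z)/6 = -5/6 + (1/6 - z/6) = -2/3 - z/6)
F(t) = 2*t*(1/6 + t) (F(t) = (t + t)*(t + (-2/3 - 1/6*(-5))) = (2*t)*(t + (-2/3 + 5/6)) = (2*t)*(t + 1/6) = (2*t)*(1/6 + t) = 2*t*(1/6 + t))
F(0*0)**2 = ((0*0)*(1 + 6*(0*0))/3)**2 = ((1/3)*0*(1 + 6*0))**2 = ((1/3)*0*(1 + 0))**2 = ((1/3)*0*1)**2 = 0**2 = 0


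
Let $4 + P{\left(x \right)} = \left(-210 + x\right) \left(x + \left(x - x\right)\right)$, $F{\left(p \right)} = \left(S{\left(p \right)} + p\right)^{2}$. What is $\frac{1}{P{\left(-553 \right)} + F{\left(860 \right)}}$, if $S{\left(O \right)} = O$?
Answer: $\frac{1}{3380335} \approx 2.9583 \cdot 10^{-7}$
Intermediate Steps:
$F{\left(p \right)} = 4 p^{2}$ ($F{\left(p \right)} = \left(p + p\right)^{2} = \left(2 p\right)^{2} = 4 p^{2}$)
$P{\left(x \right)} = -4 + x \left(-210 + x\right)$ ($P{\left(x \right)} = -4 + \left(-210 + x\right) \left(x + \left(x - x\right)\right) = -4 + \left(-210 + x\right) \left(x + 0\right) = -4 + \left(-210 + x\right) x = -4 + x \left(-210 + x\right)$)
$\frac{1}{P{\left(-553 \right)} + F{\left(860 \right)}} = \frac{1}{\left(-4 + \left(-553\right)^{2} - -116130\right) + 4 \cdot 860^{2}} = \frac{1}{\left(-4 + 305809 + 116130\right) + 4 \cdot 739600} = \frac{1}{421935 + 2958400} = \frac{1}{3380335}$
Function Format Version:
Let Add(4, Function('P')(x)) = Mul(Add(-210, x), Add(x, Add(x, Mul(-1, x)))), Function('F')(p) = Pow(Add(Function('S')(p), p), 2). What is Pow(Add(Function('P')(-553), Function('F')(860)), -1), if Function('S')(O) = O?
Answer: Rational(1, 3380335) ≈ 2.9583e-7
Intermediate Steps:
Function('F')(p) = Mul(4, Pow(p, 2)) (Function('F')(p) = Pow(Add(p, p), 2) = Pow(Mul(2, p), 2) = Mul(4, Pow(p, 2)))
Function('P')(x) = Add(-4, Mul(x, Add(-210, x))) (Function('P')(x) = Add(-4, Mul(Add(-210, x), Add(x, Add(x, Mul(-1, x))))) = Add(-4, Mul(Add(-210, x), Add(x, 0))) = Add(-4, Mul(Add(-210, x), x)) = Add(-4, Mul(x, Add(-210, x))))
Pow(Add(Function('P')(-553), Function('F')(860)), -1) = Pow(Add(Add(-4, Pow(-553, 2), Mul(-210, -553)), Mul(4, Pow(860, 2))), -1) = Pow(Add(Add(-4, 305809, 116130), Mul(4, 739600)), -1) = Pow(Add(421935, 2958400), -1) = Pow(3380335, -1) = Rational(1, 3380335)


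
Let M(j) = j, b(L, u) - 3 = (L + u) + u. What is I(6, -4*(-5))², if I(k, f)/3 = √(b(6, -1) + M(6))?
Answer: 117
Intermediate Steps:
b(L, u) = 3 + L + 2*u (b(L, u) = 3 + ((L + u) + u) = 3 + (L + 2*u) = 3 + L + 2*u)
I(k, f) = 3*√13 (I(k, f) = 3*√((3 + 6 + 2*(-1)) + 6) = 3*√((3 + 6 - 2) + 6) = 3*√(7 + 6) = 3*√13)
I(6, -4*(-5))² = (3*√13)² = 117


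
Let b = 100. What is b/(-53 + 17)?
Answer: -25/9 ≈ -2.7778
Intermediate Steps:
b/(-53 + 17) = 100/(-53 + 17) = 100/(-36) = 100*(-1/36) = -25/9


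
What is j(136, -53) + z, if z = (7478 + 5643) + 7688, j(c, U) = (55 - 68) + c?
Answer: 20932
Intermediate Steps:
j(c, U) = -13 + c
z = 20809 (z = 13121 + 7688 = 20809)
j(136, -53) + z = (-13 + 136) + 20809 = 123 + 20809 = 20932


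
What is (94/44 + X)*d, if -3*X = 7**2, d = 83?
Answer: -77771/66 ≈ -1178.3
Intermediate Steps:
X = -49/3 (X = -1/3*7**2 = -1/3*49 = -49/3 ≈ -16.333)
(94/44 + X)*d = (94/44 - 49/3)*83 = (94*(1/44) - 49/3)*83 = (47/22 - 49/3)*83 = -937/66*83 = -77771/66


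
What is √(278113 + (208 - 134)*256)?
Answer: √297057 ≈ 545.03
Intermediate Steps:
√(278113 + (208 - 134)*256) = √(278113 + 74*256) = √(278113 + 18944) = √297057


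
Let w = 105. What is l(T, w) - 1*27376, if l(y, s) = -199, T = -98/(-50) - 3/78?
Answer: -27575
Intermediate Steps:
T = 1249/650 (T = -98*(-1/50) - 3*1/78 = 49/25 - 1/26 = 1249/650 ≈ 1.9215)
l(T, w) - 1*27376 = -199 - 1*27376 = -199 - 27376 = -27575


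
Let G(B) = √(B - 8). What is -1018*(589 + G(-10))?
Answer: -599602 - 3054*I*√2 ≈ -5.996e+5 - 4319.0*I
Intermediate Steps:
G(B) = √(-8 + B)
-1018*(589 + G(-10)) = -1018*(589 + √(-8 - 10)) = -1018*(589 + √(-18)) = -1018*(589 + 3*I*√2) = -599602 - 3054*I*√2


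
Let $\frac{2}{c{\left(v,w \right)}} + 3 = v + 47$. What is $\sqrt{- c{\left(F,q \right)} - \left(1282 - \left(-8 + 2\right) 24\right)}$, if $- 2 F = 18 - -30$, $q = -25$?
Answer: $\frac{i \sqrt{142610}}{10} \approx 37.764 i$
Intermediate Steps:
$F = -24$ ($F = - \frac{18 - -30}{2} = - \frac{18 + 30}{2} = \left(- \frac{1}{2}\right) 48 = -24$)
$c{\left(v,w \right)} = \frac{2}{44 + v}$ ($c{\left(v,w \right)} = \frac{2}{-3 + \left(v + 47\right)} = \frac{2}{-3 + \left(47 + v\right)} = \frac{2}{44 + v}$)
$\sqrt{- c{\left(F,q \right)} - \left(1282 - \left(-8 + 2\right) 24\right)} = \sqrt{- \frac{2}{44 - 24} - \left(1282 - \left(-8 + 2\right) 24\right)} = \sqrt{- \frac{2}{20} - 1426} = \sqrt{\left(-1\right) \frac{1}{10} - 1426} = \sqrt{- \frac{1}{10} - 1426} = \sqrt{- \frac{14261}{10}} = \frac{i \sqrt{142610}}{10}$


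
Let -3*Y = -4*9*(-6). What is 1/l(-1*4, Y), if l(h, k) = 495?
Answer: 1/495 ≈ 0.0020202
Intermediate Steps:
Y = -72 (Y = -(-4*9)*(-6)/3 = -(-12)*(-6) = -⅓*216 = -72)
1/l(-1*4, Y) = 1/495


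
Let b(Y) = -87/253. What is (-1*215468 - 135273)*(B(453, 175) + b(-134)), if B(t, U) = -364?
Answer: 32330954639/253 ≈ 1.2779e+8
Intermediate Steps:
b(Y) = -87/253 (b(Y) = -87*1/253 = -87/253)
(-1*215468 - 135273)*(B(453, 175) + b(-134)) = (-1*215468 - 135273)*(-364 - 87/253) = (-215468 - 135273)*(-92179/253) = -350741*(-92179/253) = 32330954639/253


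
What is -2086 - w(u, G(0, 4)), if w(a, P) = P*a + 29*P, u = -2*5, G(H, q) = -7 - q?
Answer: -1877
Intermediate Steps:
u = -10
w(a, P) = 29*P + P*a
-2086 - w(u, G(0, 4)) = -2086 - (-7 - 1*4)*(29 - 10) = -2086 - (-7 - 4)*19 = -2086 - (-11)*19 = -2086 - 1*(-209) = -2086 + 209 = -1877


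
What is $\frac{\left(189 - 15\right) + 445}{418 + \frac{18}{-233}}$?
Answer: $\frac{144227}{97376} \approx 1.4811$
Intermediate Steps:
$\frac{\left(189 - 15\right) + 445}{418 + \frac{18}{-233}} = \frac{174 + 445}{418 + 18 \left(- \frac{1}{233}\right)} = \frac{619}{418 - \frac{18}{233}} = \frac{619}{\frac{97376}{233}} = 619 \cdot \frac{233}{97376} = \frac{144227}{97376}$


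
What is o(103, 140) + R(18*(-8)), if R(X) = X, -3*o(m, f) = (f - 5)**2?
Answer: -6219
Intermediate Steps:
o(m, f) = -(-5 + f)**2/3 (o(m, f) = -(f - 5)**2/3 = -(-5 + f)**2/3)
o(103, 140) + R(18*(-8)) = -(-5 + 140)**2/3 + 18*(-8) = -1/3*135**2 - 144 = -1/3*18225 - 144 = -6075 - 144 = -6219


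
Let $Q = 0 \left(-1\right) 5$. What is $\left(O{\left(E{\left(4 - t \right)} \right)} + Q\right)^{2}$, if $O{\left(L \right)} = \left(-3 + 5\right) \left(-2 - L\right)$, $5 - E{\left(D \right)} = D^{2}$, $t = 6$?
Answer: $36$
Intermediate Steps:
$E{\left(D \right)} = 5 - D^{2}$
$Q = 0$ ($Q = 0 \cdot 5 = 0$)
$O{\left(L \right)} = -4 - 2 L$ ($O{\left(L \right)} = 2 \left(-2 - L\right) = -4 - 2 L$)
$\left(O{\left(E{\left(4 - t \right)} \right)} + Q\right)^{2} = \left(\left(-4 - 2 \left(5 - \left(4 - 6\right)^{2}\right)\right) + 0\right)^{2} = \left(\left(-4 - 2 \left(5 - \left(-2\right)^{2}\right)\right) + 0\right)^{2} = \left(\left(-4 - 2 \left(5 - 4\right)\right) + 0\right)^{2} = \left(\left(-4 - 2\right) + 0\right)^{2} = \left(-6 + 0\right)^{2} = \left(-6\right)^{2} = 36$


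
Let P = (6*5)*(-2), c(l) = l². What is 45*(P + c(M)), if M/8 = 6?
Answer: 100980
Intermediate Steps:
M = 48 (M = 8*6 = 48)
P = -60 (P = 30*(-2) = -60)
45*(P + c(M)) = 45*(-60 + 48²) = 45*(-60 + 2304) = 45*2244 = 100980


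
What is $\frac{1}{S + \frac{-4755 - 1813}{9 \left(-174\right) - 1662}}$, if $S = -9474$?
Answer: $- \frac{807}{7643876} \approx -0.00010557$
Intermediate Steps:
$\frac{1}{S + \frac{-4755 - 1813}{9 \left(-174\right) - 1662}} = \frac{1}{-9474 + \frac{-4755 - 1813}{9 \left(-174\right) - 1662}} = \frac{1}{-9474 - \frac{6568}{-1566 - 1662}} = \frac{1}{-9474 - \frac{6568}{-3228}} = \frac{1}{-9474 - - \frac{1642}{807}} = \frac{1}{-9474 + \frac{1642}{807}} = \frac{1}{- \frac{7643876}{807}} = - \frac{807}{7643876}$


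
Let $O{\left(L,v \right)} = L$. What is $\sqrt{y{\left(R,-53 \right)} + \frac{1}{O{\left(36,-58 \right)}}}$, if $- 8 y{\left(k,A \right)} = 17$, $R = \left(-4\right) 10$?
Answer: $\frac{i \sqrt{302}}{12} \approx 1.4482 i$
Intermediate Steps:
$R = -40$
$y{\left(k,A \right)} = - \frac{17}{8}$ ($y{\left(k,A \right)} = \left(- \frac{1}{8}\right) 17 = - \frac{17}{8}$)
$\sqrt{y{\left(R,-53 \right)} + \frac{1}{O{\left(36,-58 \right)}}} = \sqrt{- \frac{17}{8} + \frac{1}{36}} = \sqrt{- \frac{151}{72}} = \frac{i \sqrt{302}}{12}$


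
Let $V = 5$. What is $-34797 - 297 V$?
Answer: $-36282$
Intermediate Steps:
$-34797 - 297 V = -34797 - 297 \cdot 5 = -34797 - 1485 = -36282$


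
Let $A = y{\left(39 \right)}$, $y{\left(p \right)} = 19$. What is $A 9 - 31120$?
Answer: $-30949$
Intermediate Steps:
$A = 19$
$A 9 - 31120 = 19 \cdot 9 - 31120 = 171 - 31120 = -30949$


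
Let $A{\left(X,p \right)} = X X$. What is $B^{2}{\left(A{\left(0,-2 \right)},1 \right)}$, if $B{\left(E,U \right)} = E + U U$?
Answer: $1$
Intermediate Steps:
$A{\left(X,p \right)} = X^{2}$
$B{\left(E,U \right)} = E + U^{2}$
$B^{2}{\left(A{\left(0,-2 \right)},1 \right)} = \left(0^{2} + 1^{2}\right)^{2} = \left(0 + 1\right)^{2} = 1^{2} = 1$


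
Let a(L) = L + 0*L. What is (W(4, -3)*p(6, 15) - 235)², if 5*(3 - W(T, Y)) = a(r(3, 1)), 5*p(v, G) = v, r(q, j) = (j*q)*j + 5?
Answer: 34023889/625 ≈ 54438.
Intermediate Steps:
r(q, j) = 5 + q*j² (r(q, j) = q*j² + 5 = 5 + q*j²)
p(v, G) = v/5
a(L) = L (a(L) = L + 0 = L)
W(T, Y) = 7/5 (W(T, Y) = 3 - (5 + 3*1²)/5 = 3 - (5 + 3*1)/5 = 3 - (5 + 3)/5 = 3 - ⅕*8 = 3 - 8/5 = 7/5)
(W(4, -3)*p(6, 15) - 235)² = (7*((⅕)*6)/5 - 235)² = ((7/5)*(6/5) - 235)² = (42/25 - 235)² = (-5833/25)² = 34023889/625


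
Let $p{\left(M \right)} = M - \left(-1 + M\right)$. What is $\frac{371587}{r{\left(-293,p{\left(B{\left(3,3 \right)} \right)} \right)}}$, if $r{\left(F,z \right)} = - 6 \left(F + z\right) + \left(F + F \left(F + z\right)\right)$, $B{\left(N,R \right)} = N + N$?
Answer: $\frac{371587}{87015} \approx 4.2704$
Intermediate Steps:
$B{\left(N,R \right)} = 2 N$
$p{\left(M \right)} = 1$ ($p{\left(M \right)} = M - \left(-1 + M\right) = 1$)
$r{\left(F,z \right)} = - 6 z - 5 F + F \left(F + z\right)$ ($r{\left(F,z \right)} = \left(- 6 F - 6 z\right) + \left(F + F \left(F + z\right)\right) = - 6 z - 5 F + F \left(F + z\right)$)
$\frac{371587}{r{\left(-293,p{\left(B{\left(3,3 \right)} \right)} \right)}} = \frac{371587}{\left(-293\right)^{2} - 6 - -1465 - 293} = \frac{371587}{85849 - 6 + 1465 - 293} = \frac{371587}{87015}$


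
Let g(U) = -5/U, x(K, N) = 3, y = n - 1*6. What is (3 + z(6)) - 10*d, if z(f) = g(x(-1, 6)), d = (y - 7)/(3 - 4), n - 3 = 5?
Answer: -146/3 ≈ -48.667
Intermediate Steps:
n = 8 (n = 3 + 5 = 8)
y = 2 (y = 8 - 1*6 = 8 - 6 = 2)
d = 5 (d = (2 - 7)/(3 - 4) = -5/(-1) = -5*(-1) = 5)
z(f) = -5/3
(3 + z(6)) - 10*d = (3 - 5/3) - 10*5 = 4/3 - 50 = -146/3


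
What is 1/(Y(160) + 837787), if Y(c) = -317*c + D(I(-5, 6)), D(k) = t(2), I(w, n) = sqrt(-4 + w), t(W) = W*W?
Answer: 1/787071 ≈ 1.2705e-6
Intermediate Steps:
t(W) = W**2
D(k) = 4 (D(k) = 2**2 = 4)
Y(c) = 4 - 317*c (Y(c) = -317*c + 4 = 4 - 317*c)
1/(Y(160) + 837787) = 1/((4 - 317*160) + 837787) = 1/((4 - 50720) + 837787) = 1/(-50716 + 837787) = 1/787071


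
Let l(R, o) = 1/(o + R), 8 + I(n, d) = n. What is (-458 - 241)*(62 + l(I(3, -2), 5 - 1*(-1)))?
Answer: -44037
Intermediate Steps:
I(n, d) = -8 + n
l(R, o) = 1/(R + o)
(-458 - 241)*(62 + l(I(3, -2), 5 - 1*(-1))) = (-458 - 241)*(62 + 1/((-8 + 3) + (5 - 1*(-1)))) = -699*(62 + 1/(-5 + (5 + 1))) = -699*(62 + 1/(-5 + 6)) = -699*(62 + 1/1) = -699*(62 + 1) = -699*63 = -44037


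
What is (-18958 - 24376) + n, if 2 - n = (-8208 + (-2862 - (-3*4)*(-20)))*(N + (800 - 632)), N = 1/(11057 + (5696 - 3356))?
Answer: 24874864266/13397 ≈ 1.8567e+6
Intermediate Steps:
N = 1/13397 (N = 1/(11057 + 2340) = 1/13397 ≈ 7.4644e-5)
n = 25455409864/13397 (n = 2 - (-8208 + (-2862 - (-3*4)*(-20)))*(1/13397 + (800 - 632)) = 2 - (-8208 + (-2862 - (-12)*(-20)))*(1/13397 + 168) = 2 - (-8208 + (-2862 - 1*240))*2250697/13397 = 2 - (-8208 + (-2862 - 240))*2250697/13397 = 2 - (-8208 - 3102)*2250697/13397 = 2 - (-11310)*2250697/13397 = 2 - 1*(-25455383070/13397) = 2 + 25455383070/13397 = 25455409864/13397 ≈ 1.9001e+6)
(-18958 - 24376) + n = (-18958 - 24376) + 25455409864/13397 = -43334 + 25455409864/13397 = 24874864266/13397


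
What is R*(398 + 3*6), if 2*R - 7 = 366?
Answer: 77584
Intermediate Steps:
R = 373/2 (R = 7/2 + (½)*366 = 7/2 + 183 = 373/2 ≈ 186.50)
R*(398 + 3*6) = 373*(398 + 3*6)/2 = 373*(398 + 18)/2 = (373/2)*416 = 77584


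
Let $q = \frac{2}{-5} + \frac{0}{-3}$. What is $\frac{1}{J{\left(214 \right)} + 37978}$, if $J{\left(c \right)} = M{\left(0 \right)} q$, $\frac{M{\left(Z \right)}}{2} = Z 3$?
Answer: $\frac{1}{37978} \approx 2.6331 \cdot 10^{-5}$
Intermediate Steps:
$q = - \frac{2}{5}$ ($q = 2 \left(- \frac{1}{5}\right) + 0 \left(- \frac{1}{3}\right) = - \frac{2}{5} + 0 = - \frac{2}{5} \approx -0.4$)
$M{\left(Z \right)} = 6 Z$ ($M{\left(Z \right)} = 2 Z 3 = 2 \cdot 3 Z = 6 Z$)
$J{\left(c \right)} = 0$ ($J{\left(c \right)} = 6 \cdot 0 \left(- \frac{2}{5}\right) = 0 \left(- \frac{2}{5}\right) = 0$)
$\frac{1}{J{\left(214 \right)} + 37978} = \frac{1}{0 + 37978} = \frac{1}{37978}$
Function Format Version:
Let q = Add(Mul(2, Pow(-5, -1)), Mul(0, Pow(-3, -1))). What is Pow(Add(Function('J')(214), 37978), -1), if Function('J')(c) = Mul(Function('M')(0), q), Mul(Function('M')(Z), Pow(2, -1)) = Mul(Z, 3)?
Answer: Rational(1, 37978) ≈ 2.6331e-5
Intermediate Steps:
q = Rational(-2, 5) (q = Add(Mul(2, Rational(-1, 5)), Mul(0, Rational(-1, 3))) = Add(Rational(-2, 5), 0) = Rational(-2, 5) ≈ -0.40000)
Function('M')(Z) = Mul(6, Z) (Function('M')(Z) = Mul(2, Mul(Z, 3)) = Mul(2, Mul(3, Z)) = Mul(6, Z))
Function('J')(c) = 0 (Function('J')(c) = Mul(Mul(6, 0), Rational(-2, 5)) = Mul(0, Rational(-2, 5)) = 0)
Pow(Add(Function('J')(214), 37978), -1) = Pow(Add(0, 37978), -1) = Pow(37978, -1) = Rational(1, 37978)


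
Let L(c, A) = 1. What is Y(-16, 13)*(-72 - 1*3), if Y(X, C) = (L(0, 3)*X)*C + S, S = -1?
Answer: 15675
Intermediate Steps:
Y(X, C) = -1 + C*X (Y(X, C) = (1*X)*C - 1 = X*C - 1 = C*X - 1 = -1 + C*X)
Y(-16, 13)*(-72 - 1*3) = (-1 + 13*(-16))*(-72 - 1*3) = (-1 - 208)*(-72 - 3) = -209*(-75) = 15675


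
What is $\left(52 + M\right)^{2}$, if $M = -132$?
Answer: $6400$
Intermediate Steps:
$\left(52 + M\right)^{2} = \left(52 - 132\right)^{2} = \left(-80\right)^{2} = 6400$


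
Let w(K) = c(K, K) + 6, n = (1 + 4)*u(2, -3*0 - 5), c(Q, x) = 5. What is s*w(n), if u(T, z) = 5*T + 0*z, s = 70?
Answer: 770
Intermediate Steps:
u(T, z) = 5*T (u(T, z) = 5*T + 0 = 5*T)
n = 50 (n = (1 + 4)*(5*2) = 5*10 = 50)
w(K) = 11 (w(K) = 5 + 6 = 11)
s*w(n) = 70*11 = 770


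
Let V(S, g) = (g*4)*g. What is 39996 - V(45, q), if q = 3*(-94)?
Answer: -278100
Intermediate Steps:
q = -282
V(S, g) = 4*g**2 (V(S, g) = (4*g)*g = 4*g**2)
39996 - V(45, q) = 39996 - 4*(-282)**2 = 39996 - 4*79524 = 39996 - 1*318096 = 39996 - 318096 = -278100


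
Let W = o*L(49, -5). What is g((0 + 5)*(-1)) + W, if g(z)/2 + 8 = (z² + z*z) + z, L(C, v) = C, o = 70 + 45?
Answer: 5709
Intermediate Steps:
o = 115
W = 5635 (W = 115*49 = 5635)
g(z) = -16 + 2*z + 4*z² (g(z) = -16 + 2*((z² + z*z) + z) = -16 + 2*((z² + z²) + z) = -16 + 2*(2*z² + z) = -16 + 2*(z + 2*z²) = -16 + (2*z + 4*z²) = -16 + 2*z + 4*z²)
g((0 + 5)*(-1)) + W = (-16 + 2*((0 + 5)*(-1)) + 4*((0 + 5)*(-1))²) + 5635 = (-16 + 2*(5*(-1)) + 4*(5*(-1))²) + 5635 = (-16 + 2*(-5) + 4*(-5)²) + 5635 = (-16 - 10 + 4*25) + 5635 = (-16 - 10 + 100) + 5635 = 74 + 5635 = 5709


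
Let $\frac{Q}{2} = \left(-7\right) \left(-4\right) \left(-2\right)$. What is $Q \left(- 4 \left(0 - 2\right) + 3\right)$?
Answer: $-1232$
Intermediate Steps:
$Q = -112$ ($Q = 2 \left(-7\right) \left(-4\right) \left(-2\right) = 2 \cdot 28 \left(-2\right) = 2 \left(-56\right) = -112$)
$Q \left(- 4 \left(0 - 2\right) + 3\right) = - 112 \left(- 4 \left(0 - 2\right) + 3\right) = - 112 \left(\left(-4\right) \left(-2\right) + 3\right) = - 112 \left(8 + 3\right) = \left(-112\right) 11 = -1232$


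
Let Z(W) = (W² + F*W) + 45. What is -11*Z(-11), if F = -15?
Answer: -3641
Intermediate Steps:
Z(W) = 45 + W² - 15*W (Z(W) = (W² - 15*W) + 45 = 45 + W² - 15*W)
-11*Z(-11) = -11*(45 + (-11)² - 15*(-11)) = -11*(45 + 121 + 165) = -11*331 = -3641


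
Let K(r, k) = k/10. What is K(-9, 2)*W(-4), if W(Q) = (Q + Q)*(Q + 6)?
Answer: -16/5 ≈ -3.2000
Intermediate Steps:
K(r, k) = k/10 (K(r, k) = k*(1/10) = k/10)
W(Q) = 2*Q*(6 + Q) (W(Q) = (2*Q)*(6 + Q) = 2*Q*(6 + Q))
K(-9, 2)*W(-4) = ((1/10)*2)*(2*(-4)*(6 - 4)) = (2*(-4)*2)/5 = (1/5)*(-16) = -16/5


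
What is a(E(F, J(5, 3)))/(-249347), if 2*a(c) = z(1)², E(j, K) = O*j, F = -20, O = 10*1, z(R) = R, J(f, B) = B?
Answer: -1/498694 ≈ -2.0052e-6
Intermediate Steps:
O = 10
E(j, K) = 10*j
a(c) = ½ (a(c) = (½)*1² = (½)*1 = ½)
a(E(F, J(5, 3)))/(-249347) = (½)/(-249347) = (½)*(-1/249347) = -1/498694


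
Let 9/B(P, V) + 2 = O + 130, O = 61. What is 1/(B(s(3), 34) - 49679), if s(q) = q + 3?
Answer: -21/1043258 ≈ -2.0129e-5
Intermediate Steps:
s(q) = 3 + q
B(P, V) = 1/21 (B(P, V) = 9/(-2 + (61 + 130)) = 9/(-2 + 191) = 9/189 = 9*(1/189) = 1/21)
1/(B(s(3), 34) - 49679) = 1/(1/21 - 49679) = 1/(-1043258/21) = -21/1043258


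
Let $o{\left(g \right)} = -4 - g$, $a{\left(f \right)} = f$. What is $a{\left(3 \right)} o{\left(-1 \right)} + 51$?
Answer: $42$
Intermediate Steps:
$a{\left(3 \right)} o{\left(-1 \right)} + 51 = 3 \left(-4 - -1\right) + 51 = 3 \left(-4 + 1\right) + 51 = 3 \left(-3\right) + 51 = -9 + 51 = 42$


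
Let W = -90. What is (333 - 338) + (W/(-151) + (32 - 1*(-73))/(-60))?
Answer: -3717/604 ≈ -6.1540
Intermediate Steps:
(333 - 338) + (W/(-151) + (32 - 1*(-73))/(-60)) = (333 - 338) + (-90/(-151) + (32 - 1*(-73))/(-60)) = -5 + (-90*(-1/151) + (32 + 73)*(-1/60)) = -5 + (90/151 + 105*(-1/60)) = -5 + (90/151 - 7/4) = -5 - 697/604 = -3717/604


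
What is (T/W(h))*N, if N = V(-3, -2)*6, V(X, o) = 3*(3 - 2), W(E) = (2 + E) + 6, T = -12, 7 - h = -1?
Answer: -27/2 ≈ -13.500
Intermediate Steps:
h = 8 (h = 7 - 1*(-1) = 7 + 1 = 8)
W(E) = 8 + E
V(X, o) = 3 (V(X, o) = 3*1 = 3)
N = 18 (N = 3*6 = 18)
(T/W(h))*N = -12/(8 + 8)*18 = -12/16*18 = -12*1/16*18 = -¾*18 = -27/2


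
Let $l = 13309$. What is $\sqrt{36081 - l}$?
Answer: $2 \sqrt{5693} \approx 150.9$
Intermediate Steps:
$\sqrt{36081 - l} = \sqrt{36081 - 13309} = \sqrt{22772} = 2 \sqrt{5693}$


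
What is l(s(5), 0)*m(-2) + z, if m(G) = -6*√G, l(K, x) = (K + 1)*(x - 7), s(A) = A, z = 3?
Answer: 3 + 252*I*√2 ≈ 3.0 + 356.38*I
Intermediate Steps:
l(K, x) = (1 + K)*(-7 + x)
l(s(5), 0)*m(-2) + z = (-7 + 0 - 7*5 + 5*0)*(-6*I*√2) + 3 = (-7 + 0 - 35 + 0)*(-6*I*√2) + 3 = -(-252)*I*√2 + 3 = 252*I*√2 + 3 = 3 + 252*I*√2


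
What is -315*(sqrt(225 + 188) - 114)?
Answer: 35910 - 315*sqrt(413) ≈ 29508.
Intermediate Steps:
-315*(sqrt(225 + 188) - 114) = -315*(sqrt(413) - 114) = -315*(-114 + sqrt(413)) = 35910 - 315*sqrt(413)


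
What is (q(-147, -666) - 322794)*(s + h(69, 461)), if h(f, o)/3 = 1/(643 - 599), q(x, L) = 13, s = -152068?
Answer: 2159724120409/44 ≈ 4.9085e+10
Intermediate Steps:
h(f, o) = 3/44 (h(f, o) = 3/(643 - 599) = 3/44)
(q(-147, -666) - 322794)*(s + h(69, 461)) = (13 - 322794)*(-152068 + 3/44) = -322781*(-6690989/44) = 2159724120409/44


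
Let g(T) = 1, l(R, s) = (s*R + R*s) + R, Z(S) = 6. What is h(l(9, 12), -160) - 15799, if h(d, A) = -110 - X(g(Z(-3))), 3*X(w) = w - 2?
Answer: -47726/3 ≈ -15909.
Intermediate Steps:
l(R, s) = R + 2*R*s (l(R, s) = (R*s + R*s) + R = 2*R*s + R = R + 2*R*s)
X(w) = -⅔ + w/3 (X(w) = (w - 2)/3 = (-2 + w)/3 = -⅔ + w/3)
h(d, A) = -329/3 (h(d, A) = -110 - (-⅔ + (⅓)*1) = -110 - (-⅔ + ⅓) = -110 - 1*(-⅓) = -110 + ⅓ = -329/3)
h(l(9, 12), -160) - 15799 = -329/3 - 15799 = -47726/3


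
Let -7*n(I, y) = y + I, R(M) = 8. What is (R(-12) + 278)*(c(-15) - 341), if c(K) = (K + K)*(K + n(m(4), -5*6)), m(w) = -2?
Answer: -56342/7 ≈ -8048.9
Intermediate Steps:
n(I, y) = -I/7 - y/7 (n(I, y) = -(y + I)/7 = -(I + y)/7 = -I/7 - y/7)
c(K) = 2*K*(32/7 + K) (c(K) = (K + K)*(K + (-1/7*(-2) - (-5)*6/7)) = (2*K)*(K + (2/7 - 1/7*(-30))) = (2*K)*(K + (2/7 + 30/7)) = (2*K)*(K + 32/7) = (2*K)*(32/7 + K) = 2*K*(32/7 + K))
(R(-12) + 278)*(c(-15) - 341) = (8 + 278)*((2/7)*(-15)*(32 + 7*(-15)) - 341) = 286*((2/7)*(-15)*(32 - 105) - 341) = 286*((2/7)*(-15)*(-73) - 341) = 286*(2190/7 - 341) = 286*(-197/7) = -56342/7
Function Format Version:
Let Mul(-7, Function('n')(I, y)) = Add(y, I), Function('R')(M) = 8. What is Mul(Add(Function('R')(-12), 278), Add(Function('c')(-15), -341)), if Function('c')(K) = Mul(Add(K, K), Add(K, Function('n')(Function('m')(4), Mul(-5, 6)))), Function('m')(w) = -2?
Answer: Rational(-56342, 7) ≈ -8048.9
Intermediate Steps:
Function('n')(I, y) = Add(Mul(Rational(-1, 7), I), Mul(Rational(-1, 7), y)) (Function('n')(I, y) = Mul(Rational(-1, 7), Add(y, I)) = Mul(Rational(-1, 7), Add(I, y)) = Add(Mul(Rational(-1, 7), I), Mul(Rational(-1, 7), y)))
Function('c')(K) = Mul(2, K, Add(Rational(32, 7), K)) (Function('c')(K) = Mul(Add(K, K), Add(K, Add(Mul(Rational(-1, 7), -2), Mul(Rational(-1, 7), Mul(-5, 6))))) = Mul(Mul(2, K), Add(K, Add(Rational(2, 7), Mul(Rational(-1, 7), -30)))) = Mul(Mul(2, K), Add(K, Add(Rational(2, 7), Rational(30, 7)))) = Mul(Mul(2, K), Add(K, Rational(32, 7))) = Mul(Mul(2, K), Add(Rational(32, 7), K)) = Mul(2, K, Add(Rational(32, 7), K)))
Mul(Add(Function('R')(-12), 278), Add(Function('c')(-15), -341)) = Mul(Add(8, 278), Add(Mul(Rational(2, 7), -15, Add(32, Mul(7, -15))), -341)) = Mul(286, Add(Mul(Rational(2, 7), -15, Add(32, -105)), -341)) = Mul(286, Add(Mul(Rational(2, 7), -15, -73), -341)) = Mul(286, Add(Rational(2190, 7), -341)) = Mul(286, Rational(-197, 7)) = Rational(-56342, 7)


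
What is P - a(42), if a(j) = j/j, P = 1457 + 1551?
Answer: 3007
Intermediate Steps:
P = 3008
a(j) = 1
P - a(42) = 3008 - 1*1 = 3008 - 1 = 3007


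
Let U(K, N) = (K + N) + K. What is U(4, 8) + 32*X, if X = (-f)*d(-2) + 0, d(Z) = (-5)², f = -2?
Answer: 1616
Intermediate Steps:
d(Z) = 25
X = 50 (X = -1*(-2)*25 + 0 = 2*25 + 0 = 50 + 0 = 50)
U(K, N) = N + 2*K
U(4, 8) + 32*X = (8 + 2*4) + 32*50 = (8 + 8) + 1600 = 16 + 1600 = 1616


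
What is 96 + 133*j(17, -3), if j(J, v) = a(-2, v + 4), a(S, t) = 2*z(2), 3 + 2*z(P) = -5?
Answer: -968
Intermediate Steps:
z(P) = -4 (z(P) = -3/2 + (½)*(-5) = -3/2 - 5/2 = -4)
a(S, t) = -8 (a(S, t) = 2*(-4) = -8)
j(J, v) = -8
96 + 133*j(17, -3) = 96 + 133*(-8) = 96 - 1064 = -968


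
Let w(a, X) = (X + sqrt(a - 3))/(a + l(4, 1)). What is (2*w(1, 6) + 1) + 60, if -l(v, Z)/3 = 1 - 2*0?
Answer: 55 - I*sqrt(2) ≈ 55.0 - 1.4142*I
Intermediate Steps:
l(v, Z) = -3 (l(v, Z) = -3*(1 - 2*0) = -3*(1 + 0) = -3*1 = -3)
w(a, X) = (X + sqrt(-3 + a))/(-3 + a) (w(a, X) = (X + sqrt(a - 3))/(a - 3) = (X + sqrt(-3 + a))/(-3 + a))
(2*w(1, 6) + 1) + 60 = (2*((6 + sqrt(-3 + 1))/(-3 + 1)) + 1) + 60 = (2*((6 + sqrt(-2))/(-2)) + 1) + 60 = (2*(-(6 + I*sqrt(2))/2) + 1) + 60 = (2*(-3 - I*sqrt(2)/2) + 1) + 60 = ((-6 - I*sqrt(2)) + 1) + 60 = (-5 - I*sqrt(2)) + 60 = 55 - I*sqrt(2)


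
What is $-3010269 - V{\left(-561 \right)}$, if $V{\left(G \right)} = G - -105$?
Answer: $-3009813$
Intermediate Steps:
$V{\left(G \right)} = 105 + G$ ($V{\left(G \right)} = G + 105 = 105 + G$)
$-3010269 - V{\left(-561 \right)} = -3010269 - \left(105 - 561\right) = -3010269 - -456 = -3010269 + 456 = -3009813$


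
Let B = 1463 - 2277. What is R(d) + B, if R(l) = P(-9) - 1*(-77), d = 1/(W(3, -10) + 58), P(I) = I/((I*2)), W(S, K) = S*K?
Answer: -1473/2 ≈ -736.50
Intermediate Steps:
W(S, K) = K*S
P(I) = 1/2 (P(I) = I/((2*I)) = I*(1/(2*I)) = 1/2)
d = 1/28 (d = 1/(-10*3 + 58) = 1/(-30 + 58) = 1/28 ≈ 0.035714)
R(l) = 155/2 (R(l) = 1/2 - 1*(-77) = 1/2 + 77 = 155/2)
B = -814
R(d) + B = 155/2 - 814 = -1473/2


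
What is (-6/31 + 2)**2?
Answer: 3136/961 ≈ 3.2633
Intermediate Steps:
(-6/31 + 2)**2 = (56/31)**2 = 3136/961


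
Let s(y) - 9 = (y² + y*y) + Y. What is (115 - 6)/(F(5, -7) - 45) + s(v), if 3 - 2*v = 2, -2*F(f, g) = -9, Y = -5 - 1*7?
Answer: -841/162 ≈ -5.1914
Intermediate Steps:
Y = -12 (Y = -5 - 7 = -12)
F(f, g) = 9/2 (F(f, g) = -½*(-9) = 9/2)
v = ½ (v = 3/2 - ½*2 = 3/2 - 1 = ½ ≈ 0.50000)
s(y) = -3 + 2*y² (s(y) = 9 + ((y² + y*y) - 12) = 9 + ((y² + y²) - 12) = 9 + (2*y² - 12) = 9 + (-12 + 2*y²) = -3 + 2*y²)
(115 - 6)/(F(5, -7) - 45) + s(v) = (115 - 6)/(9/2 - 45) + (-3 + 2*(½)²) = 109/(-81/2) + (-3 + 2*(¼)) = 109*(-2/81) + (-3 + ½) = -218/81 - 5/2 = -841/162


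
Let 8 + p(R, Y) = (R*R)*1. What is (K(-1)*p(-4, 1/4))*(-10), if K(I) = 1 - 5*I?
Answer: -480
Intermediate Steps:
p(R, Y) = -8 + R**2 (p(R, Y) = -8 + (R*R)*1 = -8 + R**2*1 = -8 + R**2)
(K(-1)*p(-4, 1/4))*(-10) = ((1 - 5*(-1))*(-8 + (-4)**2))*(-10) = ((1 + 5)*(-8 + 16))*(-10) = (6*8)*(-10) = 48*(-10) = -480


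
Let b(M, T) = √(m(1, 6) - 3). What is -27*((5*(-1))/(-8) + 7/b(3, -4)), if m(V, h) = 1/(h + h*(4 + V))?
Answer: -135/8 + 1134*I*√107/107 ≈ -16.875 + 109.63*I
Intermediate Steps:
b(M, T) = I*√107/6 (b(M, T) = √(1/(6*(5 + 1)) - 3) = √((⅙)/6 - 3) = √((⅙)*(⅙) - 3) = √(1/36 - 3) = √(-107/36) = I*√107/6)
-27*((5*(-1))/(-8) + 7/b(3, -4)) = -27*((5*(-1))/(-8) + 7/((I*√107/6))) = -27*(-5*(-⅛) + 7*(-6*I*√107/107)) = -27*(5/8 - 42*I*√107/107) = -135/8 + 1134*I*√107/107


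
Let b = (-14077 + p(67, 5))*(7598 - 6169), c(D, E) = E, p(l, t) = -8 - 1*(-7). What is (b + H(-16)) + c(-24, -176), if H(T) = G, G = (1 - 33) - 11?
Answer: -20117681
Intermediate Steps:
p(l, t) = -1 (p(l, t) = -8 + 7 = -1)
G = -43 (G = -32 - 11 = -43)
H(T) = -43
b = -20117462 (b = (-14077 - 1)*(7598 - 6169) = -14078*1429 = -20117462)
(b + H(-16)) + c(-24, -176) = (-20117462 - 43) - 176 = -20117505 - 176 = -20117681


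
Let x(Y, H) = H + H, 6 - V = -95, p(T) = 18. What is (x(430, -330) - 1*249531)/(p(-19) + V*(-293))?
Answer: 250191/29575 ≈ 8.4595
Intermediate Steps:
V = 101 (V = 6 - 1*(-95) = 6 + 95 = 101)
x(Y, H) = 2*H
(x(430, -330) - 1*249531)/(p(-19) + V*(-293)) = (2*(-330) - 1*249531)/(18 + 101*(-293)) = (-660 - 249531)/(18 - 29593) = -250191/(-29575) = -250191*(-1/29575) = 250191/29575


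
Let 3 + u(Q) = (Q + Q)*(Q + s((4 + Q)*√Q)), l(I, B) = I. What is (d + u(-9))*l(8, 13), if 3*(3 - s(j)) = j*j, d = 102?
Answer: -9144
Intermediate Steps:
s(j) = 3 - j²/3 (s(j) = 3 - j*j/3 = 3 - j²/3)
u(Q) = -3 + 2*Q*(3 + Q - Q*(4 + Q)²/3) (u(Q) = -3 + (Q + Q)*(Q + (3 - Q*(4 + Q)²/3)) = -3 + (2*Q)*(Q + (3 - Q*(4 + Q)²/3)) = -3 + (2*Q)*(3 + Q - Q*(4 + Q)²/3) = -3 + 2*Q*(3 + Q - Q*(4 + Q)²/3))
(d + u(-9))*l(8, 13) = (102 + (-3 + 2*(-9)² - ⅔*(-9)*(-9 - 9*(4 - 9)²)))*8 = (102 + (-3 + 2*81 - ⅔*(-9)*(-9 - 9*(-5)²)))*8 = (102 + (-3 + 162 - ⅔*(-9)*(-9 - 9*25)))*8 = (102 + (-3 + 162 - ⅔*(-9)*(-9 - 225)))*8 = (102 + (-3 + 162 - ⅔*(-9)*(-234)))*8 = (102 + (-3 + 162 - 1404))*8 = (102 - 1245)*8 = -1143*8 = -9144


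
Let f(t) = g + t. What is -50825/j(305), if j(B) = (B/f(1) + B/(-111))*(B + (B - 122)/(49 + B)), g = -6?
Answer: 110950975/42516146 ≈ 2.6096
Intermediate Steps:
f(t) = -6 + t
j(B) = -116*B*(B + (-122 + B)/(49 + B))/555 (j(B) = (B/(-6 + 1) + B/(-111))*(B + (B - 122)/(49 + B)) = (B/(-5) + B*(-1/111))*(B + (-122 + B)/(49 + B)) = (B*(-1/5) - B/111)*(B + (-122 + B)/(49 + B)) = (-B/5 - B/111)*(B + (-122 + B)/(49 + B)) = (-116*B/555)*(B + (-122 + B)/(49 + B)) = -116*B*(B + (-122 + B)/(49 + B))/555)
-50825/j(305) = -50825*111*(49 + 305)/(7076*(122 - 1*305**2 - 50*305)) = -50825*19647/(3538*(122 - 1*93025 - 15250)) = -50825*19647/(3538*(122 - 93025 - 15250)) = -50825/((116/555)*305*(1/354)*(-108153)) = -50825/(-42516146/2183) = -50825*(-2183/42516146) = 110950975/42516146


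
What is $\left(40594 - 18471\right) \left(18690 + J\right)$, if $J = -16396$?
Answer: $50750162$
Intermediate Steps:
$\left(40594 - 18471\right) \left(18690 + J\right) = \left(40594 - 18471\right) \left(18690 - 16396\right) = 22123 \cdot 2294 = 50750162$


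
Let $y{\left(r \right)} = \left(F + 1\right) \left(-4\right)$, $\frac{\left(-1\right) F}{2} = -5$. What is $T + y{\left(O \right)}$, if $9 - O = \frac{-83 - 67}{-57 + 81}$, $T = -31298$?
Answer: $-31342$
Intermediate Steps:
$F = 10$ ($F = \left(-2\right) \left(-5\right) = 10$)
$O = \frac{61}{4}$ ($O = 9 - \frac{-83 - 67}{-57 + 81} = 9 - - \frac{150}{24} = 9 - \left(-150\right) \frac{1}{24} = 9 - - \frac{25}{4} = 9 + \frac{25}{4} = \frac{61}{4} \approx 15.25$)
$y{\left(r \right)} = -44$ ($y{\left(r \right)} = \left(10 + 1\right) \left(-4\right) = 11 \left(-4\right) = -44$)
$T + y{\left(O \right)} = -31298 - 44 = -31342$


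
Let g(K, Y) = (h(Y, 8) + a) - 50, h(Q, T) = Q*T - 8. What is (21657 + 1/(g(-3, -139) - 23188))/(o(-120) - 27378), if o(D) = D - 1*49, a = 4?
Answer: -527434577/670879638 ≈ -0.78618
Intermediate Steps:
o(D) = -49 + D (o(D) = D - 49 = -49 + D)
h(Q, T) = -8 + Q*T
g(K, Y) = -54 + 8*Y (g(K, Y) = ((-8 + Y*8) + 4) - 50 = ((-8 + 8*Y) + 4) - 50 = (-4 + 8*Y) - 50 = -54 + 8*Y)
(21657 + 1/(g(-3, -139) - 23188))/(o(-120) - 27378) = (21657 + 1/((-54 + 8*(-139)) - 23188))/((-49 - 120) - 27378) = (21657 + 1/((-54 - 1112) - 23188))/(-169 - 27378) = (21657 + 1/(-1166 - 23188))/(-27547) = (21657 + 1/(-24354))*(-1/27547) = (21657 - 1/24354)*(-1/27547) = (527434577/24354)*(-1/27547) = -527434577/670879638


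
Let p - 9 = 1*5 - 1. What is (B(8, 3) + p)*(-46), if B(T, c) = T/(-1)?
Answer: -230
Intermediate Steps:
p = 13 (p = 9 + (1*5 - 1) = 9 + (5 - 1) = 9 + 4 = 13)
B(T, c) = -T (B(T, c) = T*(-1) = -T)
(B(8, 3) + p)*(-46) = (-1*8 + 13)*(-46) = (-8 + 13)*(-46) = 5*(-46) = -230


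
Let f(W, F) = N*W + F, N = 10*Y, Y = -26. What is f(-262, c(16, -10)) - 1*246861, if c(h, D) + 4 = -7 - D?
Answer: -178742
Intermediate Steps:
N = -260 (N = 10*(-26) = -260)
c(h, D) = -11 - D (c(h, D) = -4 + (-7 - D) = -11 - D)
f(W, F) = F - 260*W (f(W, F) = -260*W + F = F - 260*W)
f(-262, c(16, -10)) - 1*246861 = ((-11 - 1*(-10)) - 260*(-262)) - 1*246861 = ((-11 + 10) + 68120) - 246861 = (-1 + 68120) - 246861 = 68119 - 246861 = -178742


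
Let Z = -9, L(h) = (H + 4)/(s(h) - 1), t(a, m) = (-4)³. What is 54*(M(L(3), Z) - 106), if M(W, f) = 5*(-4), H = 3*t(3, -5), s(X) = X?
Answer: -6804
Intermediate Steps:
t(a, m) = -64
H = -192 (H = 3*(-64) = -192)
L(h) = -188/(-1 + h) (L(h) = (-192 + 4)/(h - 1) = -188/(-1 + h))
M(W, f) = -20
54*(M(L(3), Z) - 106) = 54*(-20 - 106) = 54*(-126) = -6804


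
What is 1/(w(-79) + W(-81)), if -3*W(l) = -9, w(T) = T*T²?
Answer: -1/493036 ≈ -2.0282e-6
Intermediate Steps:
w(T) = T³
W(l) = 3 (W(l) = -⅓*(-9) = 3)
1/(w(-79) + W(-81)) = 1/((-79)³ + 3) = 1/(-493039 + 3) = 1/(-493036) = -1/493036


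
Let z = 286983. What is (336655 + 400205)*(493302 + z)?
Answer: 574960805100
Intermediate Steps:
(336655 + 400205)*(493302 + z) = (336655 + 400205)*(493302 + 286983) = 736860*780285 = 574960805100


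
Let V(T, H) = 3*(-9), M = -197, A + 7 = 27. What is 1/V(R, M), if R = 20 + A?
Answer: -1/27 ≈ -0.037037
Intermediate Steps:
A = 20 (A = -7 + 27 = 20)
R = 40 (R = 20 + 20 = 40)
V(T, H) = -27
1/V(R, M) = 1/(-27) = -1/27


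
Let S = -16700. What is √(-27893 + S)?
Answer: I*√44593 ≈ 211.17*I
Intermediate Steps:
√(-27893 + S) = √(-27893 - 16700) = √(-44593) = I*√44593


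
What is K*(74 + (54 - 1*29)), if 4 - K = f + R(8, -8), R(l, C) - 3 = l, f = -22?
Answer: 1485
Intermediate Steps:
R(l, C) = 3 + l
K = 15 (K = 4 - (-22 + (3 + 8)) = 4 - (-22 + 11) = 4 - 1*(-11) = 4 + 11 = 15)
K*(74 + (54 - 1*29)) = 15*(74 + (54 - 1*29)) = 15*(74 + (54 - 29)) = 15*(74 + 25) = 15*99 = 1485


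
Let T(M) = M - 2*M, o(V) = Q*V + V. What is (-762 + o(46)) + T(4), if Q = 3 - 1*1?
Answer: -628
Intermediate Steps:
Q = 2 (Q = 3 - 1 = 2)
o(V) = 3*V (o(V) = 2*V + V = 3*V)
T(M) = -M
(-762 + o(46)) + T(4) = (-762 + 3*46) - 1*4 = (-762 + 138) - 4 = -624 - 4 = -628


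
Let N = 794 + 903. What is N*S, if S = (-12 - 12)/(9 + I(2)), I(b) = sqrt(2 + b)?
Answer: -40728/11 ≈ -3702.5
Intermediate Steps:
S = -24/11 (S = (-12 - 12)/(9 + sqrt(2 + 2)) = -24/(9 + sqrt(4)) = -24/(9 + 2) = -24/11 ≈ -2.1818)
N = 1697
N*S = 1697*(-24/11) = -40728/11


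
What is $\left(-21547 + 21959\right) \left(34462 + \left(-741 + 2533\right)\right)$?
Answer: $14936648$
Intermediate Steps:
$\left(-21547 + 21959\right) \left(34462 + \left(-741 + 2533\right)\right) = 412 \left(34462 + 1792\right) = 412 \cdot 36254 = 14936648$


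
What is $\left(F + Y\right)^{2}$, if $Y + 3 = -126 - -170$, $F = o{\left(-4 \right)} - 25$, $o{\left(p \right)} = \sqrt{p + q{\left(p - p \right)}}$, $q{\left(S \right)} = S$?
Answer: $252 + 64 i \approx 252.0 + 64.0 i$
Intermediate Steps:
$o{\left(p \right)} = \sqrt{p}$ ($o{\left(p \right)} = \sqrt{p + \left(p - p\right)} = \sqrt{p + 0} = \sqrt{p}$)
$F = -25 + 2 i$ ($F = \sqrt{-4} - 25 = 2 i - 25 = -25 + 2 i \approx -25.0 + 2.0 i$)
$Y = 41$ ($Y = -3 - -44 = -3 + \left(-126 + 170\right) = -3 + 44 = 41$)
$\left(F + Y\right)^{2} = \left(\left(-25 + 2 i\right) + 41\right)^{2} = \left(16 + 2 i\right)^{2}$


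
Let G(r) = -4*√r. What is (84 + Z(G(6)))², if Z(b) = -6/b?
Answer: (336 + √6)²/16 ≈ 7159.3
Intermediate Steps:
(84 + Z(G(6)))² = (84 - 6*(-√6/24))² = (84 - (-1)*√6/4)² = (84 + √6/4)²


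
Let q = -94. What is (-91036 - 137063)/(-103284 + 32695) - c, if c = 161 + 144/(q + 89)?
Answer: -45518834/352945 ≈ -128.97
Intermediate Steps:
c = 661/5 (c = 161 + 144/(-94 + 89) = 161 + 144/(-5) = 161 + 144*(-1/5) = 161 - 144/5 = 661/5 ≈ 132.20)
(-91036 - 137063)/(-103284 + 32695) - c = (-91036 - 137063)/(-103284 + 32695) - 1*661/5 = -228099/(-70589) - 661/5 = -228099*(-1/70589) - 661/5 = 228099/70589 - 661/5 = -45518834/352945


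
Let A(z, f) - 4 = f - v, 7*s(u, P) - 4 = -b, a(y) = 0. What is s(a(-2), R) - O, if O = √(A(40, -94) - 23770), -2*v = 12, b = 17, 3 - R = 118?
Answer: -13/7 - I*√23854 ≈ -1.8571 - 154.45*I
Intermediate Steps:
R = -115 (R = 3 - 1*118 = 3 - 118 = -115)
v = -6 (v = -½*12 = -6)
s(u, P) = -13/7 (s(u, P) = 4/7 + (-1*17)/7 = 4/7 + (⅐)*(-17) = 4/7 - 17/7 = -13/7)
A(z, f) = 10 + f (A(z, f) = 4 + (f - 1*(-6)) = 4 + (f + 6) = 4 + (6 + f) = 10 + f)
O = I*√23854 (O = √((10 - 94) - 23770) = √(-84 - 23770) = √(-23854) = I*√23854 ≈ 154.45*I)
s(a(-2), R) - O = -13/7 - I*√23854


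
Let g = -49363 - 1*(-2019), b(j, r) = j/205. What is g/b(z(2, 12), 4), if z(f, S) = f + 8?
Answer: -970552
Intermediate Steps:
z(f, S) = 8 + f
b(j, r) = j/205 (b(j, r) = j*(1/205) = j/205)
g = -47344 (g = -49363 + 2019 = -47344)
g/b(z(2, 12), 4) = -47344*205/(8 + 2) = -47344/((1/205)*10) = -47344/2/41 = -47344*41/2 = -970552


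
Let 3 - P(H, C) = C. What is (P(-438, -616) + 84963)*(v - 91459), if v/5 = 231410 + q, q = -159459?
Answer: 22961308272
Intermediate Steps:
P(H, C) = 3 - C
v = 359755 (v = 5*(231410 - 159459) = 5*71951 = 359755)
(P(-438, -616) + 84963)*(v - 91459) = ((3 - 1*(-616)) + 84963)*(359755 - 91459) = ((3 + 616) + 84963)*268296 = (619 + 84963)*268296 = 85582*268296 = 22961308272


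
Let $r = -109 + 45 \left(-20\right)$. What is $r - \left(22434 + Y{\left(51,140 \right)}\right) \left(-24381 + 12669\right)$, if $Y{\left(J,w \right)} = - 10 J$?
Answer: $256772879$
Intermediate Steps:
$r = -1009$ ($r = -109 - 900 = -1009$)
$r - \left(22434 + Y{\left(51,140 \right)}\right) \left(-24381 + 12669\right) = -1009 - \left(22434 - 510\right) \left(-24381 + 12669\right) = -1009 - \left(22434 - 510\right) \left(-11712\right) = -1009 - 21924 \left(-11712\right) = -1009 - -256773888 = -1009 + 256773888 = 256772879$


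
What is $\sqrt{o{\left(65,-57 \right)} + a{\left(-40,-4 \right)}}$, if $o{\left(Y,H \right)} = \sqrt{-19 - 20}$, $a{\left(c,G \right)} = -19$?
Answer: $\sqrt{-19 + i \sqrt{39}} \approx 0.70711 + 4.4159 i$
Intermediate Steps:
$o{\left(Y,H \right)} = i \sqrt{39}$ ($o{\left(Y,H \right)} = \sqrt{-39} = i \sqrt{39}$)
$\sqrt{o{\left(65,-57 \right)} + a{\left(-40,-4 \right)}} = \sqrt{i \sqrt{39} - 19} = \sqrt{-19 + i \sqrt{39}}$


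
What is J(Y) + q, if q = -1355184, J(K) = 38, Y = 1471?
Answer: -1355146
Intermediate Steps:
J(Y) + q = 38 - 1355184 = -1355146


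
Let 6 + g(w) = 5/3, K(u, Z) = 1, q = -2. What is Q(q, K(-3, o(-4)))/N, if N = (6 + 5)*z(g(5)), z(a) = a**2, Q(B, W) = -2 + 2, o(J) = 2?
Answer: 0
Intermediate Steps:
Q(B, W) = 0
g(w) = -13/3 (g(w) = -6 + 5/3 = -13/3)
N = 1859/9 (N = (6 + 5)*(-13/3)**2 = 11*(169/9) = 1859/9 ≈ 206.56)
Q(q, K(-3, o(-4)))/N = 0/(1859/9) = 0*(9/1859) = 0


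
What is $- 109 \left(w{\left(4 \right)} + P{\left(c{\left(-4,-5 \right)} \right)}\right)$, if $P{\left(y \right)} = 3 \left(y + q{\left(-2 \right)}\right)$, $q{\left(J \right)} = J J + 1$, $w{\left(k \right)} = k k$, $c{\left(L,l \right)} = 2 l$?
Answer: $-109$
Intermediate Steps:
$w{\left(k \right)} = k^{2}$
$q{\left(J \right)} = 1 + J^{2}$ ($q{\left(J \right)} = J^{2} + 1 = 1 + J^{2}$)
$P{\left(y \right)} = 15 + 3 y$ ($P{\left(y \right)} = 3 \left(y + \left(1 + \left(-2\right)^{2}\right)\right) = 3 \left(y + \left(1 + 4\right)\right) = 3 \left(y + 5\right) = 3 \left(5 + y\right) = 15 + 3 y$)
$- 109 \left(w{\left(4 \right)} + P{\left(c{\left(-4,-5 \right)} \right)}\right) = - 109 \left(4^{2} + \left(15 + 3 \cdot 2 \left(-5\right)\right)\right) = - 109 \left(16 + \left(15 + 3 \left(-10\right)\right)\right) = - 109 \left(16 + \left(15 - 30\right)\right) = - 109 \left(16 - 15\right) = \left(-109\right) 1 = -109$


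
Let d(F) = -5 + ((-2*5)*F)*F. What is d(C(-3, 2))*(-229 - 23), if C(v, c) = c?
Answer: 11340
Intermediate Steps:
d(F) = -5 - 10*F² (d(F) = -5 + (-10*F)*F = -5 - 10*F²)
d(C(-3, 2))*(-229 - 23) = (-5 - 10*2²)*(-229 - 23) = (-5 - 10*4)*(-252) = (-5 - 40)*(-252) = -45*(-252) = 11340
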